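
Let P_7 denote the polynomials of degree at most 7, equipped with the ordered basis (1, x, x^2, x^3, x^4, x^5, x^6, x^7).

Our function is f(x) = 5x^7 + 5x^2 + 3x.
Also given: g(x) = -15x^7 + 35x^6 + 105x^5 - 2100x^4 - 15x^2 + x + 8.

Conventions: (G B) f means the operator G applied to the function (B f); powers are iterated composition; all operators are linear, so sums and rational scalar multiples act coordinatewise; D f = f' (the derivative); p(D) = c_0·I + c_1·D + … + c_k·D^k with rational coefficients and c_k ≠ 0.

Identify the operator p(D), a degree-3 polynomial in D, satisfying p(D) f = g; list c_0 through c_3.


c_0 = -3, c_1 = 1, c_2 = 1/2, c_3 = -2

D^0 f = 5x^7 + 5x^2 + 3x
D^1 f = 35x^6 + 10x + 3
D^2 f = 210x^5 + 10
D^3 f = 1050x^4
matching coefficients of g against c_0 f + c_1 Df + … from the top degree down determines the c_i
solution: c_0 = -3, c_1 = 1, c_2 = 1/2, c_3 = -2


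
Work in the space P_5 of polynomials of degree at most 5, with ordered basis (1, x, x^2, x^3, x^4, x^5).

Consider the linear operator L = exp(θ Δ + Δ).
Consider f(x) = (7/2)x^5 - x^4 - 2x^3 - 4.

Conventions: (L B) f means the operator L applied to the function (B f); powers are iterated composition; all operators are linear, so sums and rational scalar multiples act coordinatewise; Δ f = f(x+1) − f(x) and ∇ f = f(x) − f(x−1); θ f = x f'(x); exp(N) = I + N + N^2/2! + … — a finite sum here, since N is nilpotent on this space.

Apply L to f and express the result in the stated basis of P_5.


order-1 term: (175/2)x^4 + 124x^3 + 69x^2 + 15x + 1/2
order-2 term: 700x^3 + (2691/2)x^2 + 860x + 591/4
order-3 term: 2100x^2 + 3194x + 1937/2
order-4 term: 2100x + 2647/2
order-5 term: 420
the series for exp(θ Δ + Δ) f terminates at order 5
exp(θ Δ + Δ) f = (7/2)x^5 + (173/2)x^4 + 822x^3 + (7029/2)x^2 + 6169x + 11425/4

g(x) = (7/2)x^5 + (173/2)x^4 + 822x^3 + (7029/2)x^2 + 6169x + 11425/4


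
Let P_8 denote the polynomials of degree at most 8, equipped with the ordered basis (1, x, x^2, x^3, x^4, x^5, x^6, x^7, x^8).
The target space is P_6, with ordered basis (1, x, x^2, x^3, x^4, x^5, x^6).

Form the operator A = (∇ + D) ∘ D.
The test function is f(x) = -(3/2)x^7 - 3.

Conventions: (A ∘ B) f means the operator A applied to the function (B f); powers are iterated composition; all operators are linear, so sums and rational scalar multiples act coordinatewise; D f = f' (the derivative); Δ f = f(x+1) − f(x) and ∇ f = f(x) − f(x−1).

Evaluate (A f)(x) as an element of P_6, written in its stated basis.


D f = -(21/2)x^6
∇ D f = -63x^5 + (315/2)x^4 - 210x^3 + (315/2)x^2 - 63x + 21/2
D D f = -63x^5
(∇ + D) D f = -126x^5 + (315/2)x^4 - 210x^3 + (315/2)x^2 - 63x + 21/2

the result is g(x) = -126x^5 + (315/2)x^4 - 210x^3 + (315/2)x^2 - 63x + 21/2


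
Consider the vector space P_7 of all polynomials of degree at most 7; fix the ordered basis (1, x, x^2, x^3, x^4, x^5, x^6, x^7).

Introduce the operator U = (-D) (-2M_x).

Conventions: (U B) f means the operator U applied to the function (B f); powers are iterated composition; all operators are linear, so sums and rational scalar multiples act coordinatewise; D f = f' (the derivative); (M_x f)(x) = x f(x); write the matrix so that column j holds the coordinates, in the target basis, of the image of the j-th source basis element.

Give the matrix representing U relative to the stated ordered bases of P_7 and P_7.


the matrix is [[2, 0, 0, 0, 0, 0, 0, 0]; [0, 4, 0, 0, 0, 0, 0, 0]; [0, 0, 6, 0, 0, 0, 0, 0]; [0, 0, 0, 8, 0, 0, 0, 0]; [0, 0, 0, 0, 10, 0, 0, 0]; [0, 0, 0, 0, 0, 12, 0, 0]; [0, 0, 0, 0, 0, 0, 14, 0]; [0, 0, 0, 0, 0, 0, 0, 16]] (rows listed top to bottom)

image of 1: 2
image of x: 4x
image of x^2: 6x^2
image of x^3: 8x^3
image of x^4: 10x^4
image of x^5: 12x^5
image of x^6: 14x^6
image of x^7: 16x^7
each image's coordinates form column j of the matrix


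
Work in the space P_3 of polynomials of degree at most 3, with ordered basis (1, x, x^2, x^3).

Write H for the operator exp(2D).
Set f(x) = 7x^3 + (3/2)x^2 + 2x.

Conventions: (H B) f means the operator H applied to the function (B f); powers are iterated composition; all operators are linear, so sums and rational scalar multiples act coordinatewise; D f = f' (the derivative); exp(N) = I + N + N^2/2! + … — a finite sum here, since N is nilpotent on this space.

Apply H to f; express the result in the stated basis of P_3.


the result is g(x) = 7x^3 + (87/2)x^2 + 92x + 66

order-1 term: 42x^2 + 6x + 4
order-2 term: 84x + 6
order-3 term: 56
the series for exp(2D) f terminates at order 3
exp(2D) f = 7x^3 + (87/2)x^2 + 92x + 66


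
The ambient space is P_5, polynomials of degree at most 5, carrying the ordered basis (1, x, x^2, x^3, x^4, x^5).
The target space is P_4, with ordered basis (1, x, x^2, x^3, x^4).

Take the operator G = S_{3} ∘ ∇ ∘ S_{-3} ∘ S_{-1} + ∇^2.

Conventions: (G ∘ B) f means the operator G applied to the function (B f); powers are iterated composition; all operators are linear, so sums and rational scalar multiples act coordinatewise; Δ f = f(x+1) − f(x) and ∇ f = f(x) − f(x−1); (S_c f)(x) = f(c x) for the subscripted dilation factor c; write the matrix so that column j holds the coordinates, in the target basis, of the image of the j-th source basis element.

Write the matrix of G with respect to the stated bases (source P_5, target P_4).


the matrix is [[0, 3, -7, 21, -67, 213]; [0, 0, 54, -237, 948, -3575]; [0, 0, 0, 729, -4362, 21810]; [0, 0, 0, 0, 8748, -65590]; [0, 0, 0, 0, 0, 98415]] (rows listed top to bottom)

image of 1: 0
image of x: 3
image of x^2: 54x - 7
image of x^3: 729x^2 - 237x + 21
image of x^4: 8748x^3 - 4362x^2 + 948x - 67
image of x^5: 98415x^4 - 65590x^3 + 21810x^2 - 3575x + 213
each image's coordinates form column j of the matrix


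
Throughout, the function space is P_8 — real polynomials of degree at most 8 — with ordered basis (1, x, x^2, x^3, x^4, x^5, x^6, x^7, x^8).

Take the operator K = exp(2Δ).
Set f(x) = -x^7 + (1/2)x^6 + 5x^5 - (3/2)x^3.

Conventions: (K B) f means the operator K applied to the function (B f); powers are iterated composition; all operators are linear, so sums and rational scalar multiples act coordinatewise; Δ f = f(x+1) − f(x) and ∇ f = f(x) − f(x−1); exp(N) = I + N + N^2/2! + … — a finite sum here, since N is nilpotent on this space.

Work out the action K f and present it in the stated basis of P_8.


the result is g(x) = -x^7 - (27/2)x^6 - 115x^5 - 675x^4 - (5543/2)x^3 - 7738x^2 - 13325x - 10762

order-1 term: -14x^6 - 36x^5 - 5x^4 + 50x^3 + 64x^2 + 33x + 6
order-2 term: -84x^5 - 390x^4 - 660x^3 - 450x^2 - 6x + 92
order-3 term: -280x^4 - 1600x^3 - 3440x^2 - 3240x - 1060
order-4 term: -560x^3 - 3240x^2 - 6400x - 4280
order-5 term: -672x^2 - 3264x - 4080
order-6 term: -448x - 1312
order-7 term: -128
the series for exp(2Δ) f terminates at order 7
exp(2Δ) f = -x^7 - (27/2)x^6 - 115x^5 - 675x^4 - (5543/2)x^3 - 7738x^2 - 13325x - 10762


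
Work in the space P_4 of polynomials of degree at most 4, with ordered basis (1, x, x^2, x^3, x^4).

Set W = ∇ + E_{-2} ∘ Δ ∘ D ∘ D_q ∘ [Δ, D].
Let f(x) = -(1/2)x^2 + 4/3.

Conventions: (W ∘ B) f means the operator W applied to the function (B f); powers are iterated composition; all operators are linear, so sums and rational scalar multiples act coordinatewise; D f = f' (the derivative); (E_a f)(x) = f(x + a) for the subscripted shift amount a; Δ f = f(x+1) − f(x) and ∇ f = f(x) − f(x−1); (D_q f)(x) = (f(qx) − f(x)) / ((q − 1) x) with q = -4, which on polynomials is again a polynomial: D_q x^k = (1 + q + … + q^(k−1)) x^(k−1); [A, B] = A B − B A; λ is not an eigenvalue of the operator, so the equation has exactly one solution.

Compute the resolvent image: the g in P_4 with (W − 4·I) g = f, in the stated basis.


write g with unknown coordinates in the stated basis and equate coefficients in (W − 4·I) g = f
solving from the highest basis element down gives g = (1/8)x^2 + (1/16)x - 67/192
check: W g = (1/4)x - 1/16
so W g − 4·g = -(1/2)x^2 + 4/3 = f ✓

the result is g(x) = (1/8)x^2 + (1/16)x - 67/192


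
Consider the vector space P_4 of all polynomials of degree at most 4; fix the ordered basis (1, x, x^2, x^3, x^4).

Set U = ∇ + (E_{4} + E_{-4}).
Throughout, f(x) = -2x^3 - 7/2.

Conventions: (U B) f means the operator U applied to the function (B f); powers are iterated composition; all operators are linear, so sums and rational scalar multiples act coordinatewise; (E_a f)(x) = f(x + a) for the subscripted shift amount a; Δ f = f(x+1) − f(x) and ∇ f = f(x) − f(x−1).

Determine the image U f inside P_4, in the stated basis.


the result is g(x) = -4x^3 - 6x^2 - 186x - 9

∇ f = -6x^2 + 6x - 2
E_{4} f = -2x^3 - 24x^2 - 96x - 263/2
E_{-4} f = -2x^3 + 24x^2 - 96x + 249/2
(E_{4} + E_{-4}) f = -4x^3 - 192x - 7
(∇ + (E_{4} + E_{-4})) f = -4x^3 - 6x^2 - 186x - 9


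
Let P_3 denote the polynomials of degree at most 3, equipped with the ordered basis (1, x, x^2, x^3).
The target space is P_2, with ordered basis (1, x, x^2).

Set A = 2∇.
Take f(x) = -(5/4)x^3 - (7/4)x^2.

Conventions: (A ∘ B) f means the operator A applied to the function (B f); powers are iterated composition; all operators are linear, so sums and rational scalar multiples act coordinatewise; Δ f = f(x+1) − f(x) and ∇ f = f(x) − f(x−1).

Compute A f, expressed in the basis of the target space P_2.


the image equals g(x) = -(15/2)x^2 + (1/2)x + 1

∇ f = -(15/4)x^2 + (1/4)x + 1/2
(2∇) f = -(15/2)x^2 + (1/2)x + 1


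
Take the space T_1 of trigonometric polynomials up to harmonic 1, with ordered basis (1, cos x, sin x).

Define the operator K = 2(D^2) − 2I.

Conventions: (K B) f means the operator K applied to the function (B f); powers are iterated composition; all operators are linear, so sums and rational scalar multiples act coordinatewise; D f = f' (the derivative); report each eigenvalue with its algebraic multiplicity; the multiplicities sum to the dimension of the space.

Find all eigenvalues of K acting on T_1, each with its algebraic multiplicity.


λ = -4 (multiplicity 2), λ = -2 (multiplicity 1)

image of 1: -2
image of cos x: -4cos x
image of sin x: -4sin x
the matrix is diagonal; its diagonal is (-2, -4, -4)
for a triangular matrix the eigenvalues are the diagonal entries, with algebraic multiplicity their repetition count


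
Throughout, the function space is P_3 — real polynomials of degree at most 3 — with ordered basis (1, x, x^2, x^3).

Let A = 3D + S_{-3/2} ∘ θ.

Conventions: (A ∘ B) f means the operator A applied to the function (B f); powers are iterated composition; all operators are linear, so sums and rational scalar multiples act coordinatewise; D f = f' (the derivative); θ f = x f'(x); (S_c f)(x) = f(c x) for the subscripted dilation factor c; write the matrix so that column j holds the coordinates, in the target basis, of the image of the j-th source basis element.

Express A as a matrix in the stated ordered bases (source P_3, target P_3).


the matrix is [[0, 3, 0, 0]; [0, -3/2, 6, 0]; [0, 0, 9/2, 9]; [0, 0, 0, -81/8]] (rows listed top to bottom)

image of 1: 0
image of x: -(3/2)x + 3
image of x^2: (9/2)x^2 + 6x
image of x^3: -(81/8)x^3 + 9x^2
each image's coordinates form column j of the matrix


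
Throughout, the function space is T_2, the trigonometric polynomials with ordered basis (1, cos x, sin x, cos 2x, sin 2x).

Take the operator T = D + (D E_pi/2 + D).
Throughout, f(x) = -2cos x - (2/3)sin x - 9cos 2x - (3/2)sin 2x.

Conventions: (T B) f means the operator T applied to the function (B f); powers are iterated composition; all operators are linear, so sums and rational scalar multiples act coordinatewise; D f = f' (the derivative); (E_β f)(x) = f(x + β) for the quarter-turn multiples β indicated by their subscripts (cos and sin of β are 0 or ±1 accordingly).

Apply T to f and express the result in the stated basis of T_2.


g(x) = (2/3)cos x + (14/3)sin x - 3cos 2x + 18sin 2x

D f = -(2/3)cos x + 2sin x - 3cos 2x + 18sin 2x
E_pi/2 f = -(2/3)cos x + 2sin x + 9cos 2x + (3/2)sin 2x
D E_pi/2 f = 2cos x + (2/3)sin x + 3cos 2x - 18sin 2x
D f = -(2/3)cos x + 2sin x - 3cos 2x + 18sin 2x
(D E_pi/2 + D) f = (4/3)cos x + (8/3)sin x
(D + (D E_pi/2 + D)) f = (2/3)cos x + (14/3)sin x - 3cos 2x + 18sin 2x


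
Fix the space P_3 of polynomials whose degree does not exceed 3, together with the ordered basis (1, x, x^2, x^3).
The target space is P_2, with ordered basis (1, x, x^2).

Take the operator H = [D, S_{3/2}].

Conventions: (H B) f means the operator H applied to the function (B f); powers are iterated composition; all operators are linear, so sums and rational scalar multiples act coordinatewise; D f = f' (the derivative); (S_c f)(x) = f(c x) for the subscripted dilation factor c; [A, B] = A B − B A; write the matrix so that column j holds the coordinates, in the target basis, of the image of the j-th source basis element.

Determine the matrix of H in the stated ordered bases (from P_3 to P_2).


the matrix is [[0, 1/2, 0, 0]; [0, 0, 3/2, 0]; [0, 0, 0, 27/8]] (rows listed top to bottom)

image of 1: 0
image of x: 1/2
image of x^2: (3/2)x
image of x^3: (27/8)x^2
each image's coordinates form column j of the matrix


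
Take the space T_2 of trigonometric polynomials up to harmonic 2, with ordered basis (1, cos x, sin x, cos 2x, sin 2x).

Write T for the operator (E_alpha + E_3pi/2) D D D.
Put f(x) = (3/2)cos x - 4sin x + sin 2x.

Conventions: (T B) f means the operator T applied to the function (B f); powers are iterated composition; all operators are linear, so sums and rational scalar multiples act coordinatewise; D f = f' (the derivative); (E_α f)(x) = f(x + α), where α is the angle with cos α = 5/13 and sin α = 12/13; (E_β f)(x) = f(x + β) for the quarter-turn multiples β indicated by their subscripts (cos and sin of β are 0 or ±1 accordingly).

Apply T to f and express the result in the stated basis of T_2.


g(x) = (37/26)cos x + (23/26)sin x + (2304/169)cos 2x + (960/169)sin 2x

D f = -4cos x - (3/2)sin x + 2cos 2x
D D f = -(3/2)cos x + 4sin x - 4sin 2x
D D D f = 4cos x + (3/2)sin x - 8cos 2x
E_alpha (D D D) f = (38/13)cos x - (81/26)sin x + (952/169)cos 2x + (960/169)sin 2x
E_3pi/2 (D D D) f = -(3/2)cos x + 4sin x + 8cos 2x
(E_alpha + E_3pi/2) (D D D) f = (37/26)cos x + (23/26)sin x + (2304/169)cos 2x + (960/169)sin 2x


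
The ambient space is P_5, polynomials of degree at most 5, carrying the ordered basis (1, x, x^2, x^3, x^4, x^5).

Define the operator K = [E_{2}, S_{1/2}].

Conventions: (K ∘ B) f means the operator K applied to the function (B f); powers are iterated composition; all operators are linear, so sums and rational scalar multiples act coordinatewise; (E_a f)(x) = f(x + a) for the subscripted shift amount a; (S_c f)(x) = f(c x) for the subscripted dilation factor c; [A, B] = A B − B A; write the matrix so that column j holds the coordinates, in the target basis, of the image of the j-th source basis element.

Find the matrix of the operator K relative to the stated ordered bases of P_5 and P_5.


image of 1: 0
image of x: -1
image of x^2: -x - 3
image of x^3: -(3/4)x^2 - (9/2)x - 7
image of x^4: -(1/2)x^3 - (9/2)x^2 - 14x - 15
image of x^5: -(5/16)x^4 - (15/4)x^3 - (35/2)x^2 - (75/2)x - 31
each image's coordinates form column j of the matrix

the matrix is [[0, -1, -3, -7, -15, -31]; [0, 0, -1, -9/2, -14, -75/2]; [0, 0, 0, -3/4, -9/2, -35/2]; [0, 0, 0, 0, -1/2, -15/4]; [0, 0, 0, 0, 0, -5/16]; [0, 0, 0, 0, 0, 0]] (rows listed top to bottom)


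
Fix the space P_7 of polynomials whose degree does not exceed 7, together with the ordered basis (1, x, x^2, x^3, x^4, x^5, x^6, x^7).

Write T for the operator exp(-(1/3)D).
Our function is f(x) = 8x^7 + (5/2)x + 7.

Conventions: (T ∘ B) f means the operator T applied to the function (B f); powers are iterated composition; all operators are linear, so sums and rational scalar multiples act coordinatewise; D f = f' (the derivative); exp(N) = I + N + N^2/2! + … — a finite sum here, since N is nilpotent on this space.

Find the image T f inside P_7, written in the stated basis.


order-1 term: -(56/3)x^6 - 5/6
order-2 term: (56/3)x^5
order-3 term: -(280/27)x^4
order-4 term: (280/81)x^3
order-5 term: -(56/81)x^2
order-6 term: (56/729)x
order-7 term: -8/2187
the series for exp(-(1/3)D) f terminates at order 7
exp(-(1/3)D) f = 8x^7 - (56/3)x^6 + (56/3)x^5 - (280/27)x^4 + (280/81)x^3 - (56/81)x^2 + (3757/1458)x + 26957/4374

g(x) = 8x^7 - (56/3)x^6 + (56/3)x^5 - (280/27)x^4 + (280/81)x^3 - (56/81)x^2 + (3757/1458)x + 26957/4374


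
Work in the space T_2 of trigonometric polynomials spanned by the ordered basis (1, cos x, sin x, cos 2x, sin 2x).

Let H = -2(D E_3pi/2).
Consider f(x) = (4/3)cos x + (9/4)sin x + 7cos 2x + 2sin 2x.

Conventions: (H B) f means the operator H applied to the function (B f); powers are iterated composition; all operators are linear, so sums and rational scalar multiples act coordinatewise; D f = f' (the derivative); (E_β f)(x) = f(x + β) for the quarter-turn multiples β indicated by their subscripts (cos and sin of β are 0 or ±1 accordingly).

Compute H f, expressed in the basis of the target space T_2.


E_3pi/2 f = -(9/4)cos x + (4/3)sin x - 7cos 2x - 2sin 2x
D E_3pi/2 f = (4/3)cos x + (9/4)sin x - 4cos 2x + 14sin 2x
(-2(D E_3pi/2)) f = -(8/3)cos x - (9/2)sin x + 8cos 2x - 28sin 2x

g(x) = -(8/3)cos x - (9/2)sin x + 8cos 2x - 28sin 2x


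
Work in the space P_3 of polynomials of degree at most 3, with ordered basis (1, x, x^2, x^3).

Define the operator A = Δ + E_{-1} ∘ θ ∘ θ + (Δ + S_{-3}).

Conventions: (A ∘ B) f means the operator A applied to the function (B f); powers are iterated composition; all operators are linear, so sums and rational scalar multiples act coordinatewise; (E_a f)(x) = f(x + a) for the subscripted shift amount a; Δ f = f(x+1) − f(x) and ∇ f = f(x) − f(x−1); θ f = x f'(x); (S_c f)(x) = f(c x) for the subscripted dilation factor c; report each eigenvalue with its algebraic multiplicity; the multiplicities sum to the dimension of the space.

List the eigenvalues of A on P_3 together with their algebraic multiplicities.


λ = -18 (multiplicity 1), λ = -2 (multiplicity 1), λ = 1 (multiplicity 1), λ = 13 (multiplicity 1)

image of 1: 1
image of x: -2x + 1
image of x^2: 13x^2 - 4x + 6
image of x^3: -18x^3 - 21x^2 + 33x - 7
the matrix is upper triangular; its diagonal is (1, -2, 13, -18)
for a triangular matrix the eigenvalues are the diagonal entries, with algebraic multiplicity their repetition count


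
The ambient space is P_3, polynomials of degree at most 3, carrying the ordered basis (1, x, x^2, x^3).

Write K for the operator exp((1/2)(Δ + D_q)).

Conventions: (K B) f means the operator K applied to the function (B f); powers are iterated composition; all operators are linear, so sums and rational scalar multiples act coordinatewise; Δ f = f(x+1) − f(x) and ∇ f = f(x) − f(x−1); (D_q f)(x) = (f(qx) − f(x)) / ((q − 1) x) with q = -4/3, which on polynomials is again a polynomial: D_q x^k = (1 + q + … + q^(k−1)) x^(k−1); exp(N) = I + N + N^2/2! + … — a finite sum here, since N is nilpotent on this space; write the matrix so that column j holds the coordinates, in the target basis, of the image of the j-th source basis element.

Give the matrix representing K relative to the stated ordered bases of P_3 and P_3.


image of 1: 1
image of x: x + 1
image of x^2: x^2 + (5/6)x + 11/12
image of x^3: x^3 + (20/9)x^2 + (131/54)x + 685/324
each image's coordinates form column j of the matrix

the matrix is [[1, 1, 11/12, 685/324]; [0, 1, 5/6, 131/54]; [0, 0, 1, 20/9]; [0, 0, 0, 1]] (rows listed top to bottom)


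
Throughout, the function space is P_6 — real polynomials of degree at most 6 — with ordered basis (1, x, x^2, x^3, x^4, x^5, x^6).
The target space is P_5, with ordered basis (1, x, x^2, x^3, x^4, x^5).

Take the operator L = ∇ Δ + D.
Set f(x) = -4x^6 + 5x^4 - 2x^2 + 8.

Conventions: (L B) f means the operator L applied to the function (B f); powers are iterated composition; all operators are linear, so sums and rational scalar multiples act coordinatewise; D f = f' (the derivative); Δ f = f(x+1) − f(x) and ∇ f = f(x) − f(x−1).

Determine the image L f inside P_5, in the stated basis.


Δ f = -24x^5 - 60x^4 - 60x^3 - 30x^2 - 8x - 1
∇ Δ f = -120x^4 - 60x^2 - 2
D f = -24x^5 + 20x^3 - 4x
(∇ Δ + D) f = -24x^5 - 120x^4 + 20x^3 - 60x^2 - 4x - 2

the result is g(x) = -24x^5 - 120x^4 + 20x^3 - 60x^2 - 4x - 2


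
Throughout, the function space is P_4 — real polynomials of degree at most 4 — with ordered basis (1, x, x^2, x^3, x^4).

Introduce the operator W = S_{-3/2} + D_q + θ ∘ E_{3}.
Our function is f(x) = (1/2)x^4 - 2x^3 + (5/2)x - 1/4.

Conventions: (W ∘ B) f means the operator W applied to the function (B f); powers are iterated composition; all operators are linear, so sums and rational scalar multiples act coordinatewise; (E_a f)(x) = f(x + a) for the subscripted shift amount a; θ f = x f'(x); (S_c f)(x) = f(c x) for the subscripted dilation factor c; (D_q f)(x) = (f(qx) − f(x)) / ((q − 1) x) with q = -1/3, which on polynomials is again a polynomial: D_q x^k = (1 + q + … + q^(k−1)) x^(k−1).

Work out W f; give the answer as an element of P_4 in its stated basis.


S_{-3/2} f = (81/32)x^4 + (27/4)x^3 - (15/4)x - 1/4
D_q f = (10/27)x^3 - (14/9)x^2 + 5/2
E_{3} f = (1/2)x^4 + 4x^3 + 9x^2 + (5/2)x - 25/4
θ E_{3} f = 2x^4 + 12x^3 + 18x^2 + (5/2)x
(S_{-3/2} + D_q + θ ∘ E_{3}) f = (145/32)x^4 + (2065/108)x^3 + (148/9)x^2 - (5/4)x + 9/4

the result is g(x) = (145/32)x^4 + (2065/108)x^3 + (148/9)x^2 - (5/4)x + 9/4


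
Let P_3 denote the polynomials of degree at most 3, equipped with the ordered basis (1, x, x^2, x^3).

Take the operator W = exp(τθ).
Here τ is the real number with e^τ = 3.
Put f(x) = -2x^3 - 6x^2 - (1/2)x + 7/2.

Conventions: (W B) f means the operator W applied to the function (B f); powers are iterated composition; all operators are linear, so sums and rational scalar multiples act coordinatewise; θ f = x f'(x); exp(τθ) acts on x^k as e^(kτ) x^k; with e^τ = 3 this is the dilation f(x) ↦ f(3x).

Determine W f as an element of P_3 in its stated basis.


the result is g(x) = -54x^3 - 54x^2 - (3/2)x + 7/2

exp(τθ) x^k = e^(kτ) x^k; with e^τ = 3 this sends x^k to 3^k x^k
x ↦ 3 x
x^2 ↦ 9 x^2
x^3 ↦ 27 x^3
applying this coordinatewise to f: exp(τθ) f = -54x^3 - 54x^2 - (3/2)x + 7/2


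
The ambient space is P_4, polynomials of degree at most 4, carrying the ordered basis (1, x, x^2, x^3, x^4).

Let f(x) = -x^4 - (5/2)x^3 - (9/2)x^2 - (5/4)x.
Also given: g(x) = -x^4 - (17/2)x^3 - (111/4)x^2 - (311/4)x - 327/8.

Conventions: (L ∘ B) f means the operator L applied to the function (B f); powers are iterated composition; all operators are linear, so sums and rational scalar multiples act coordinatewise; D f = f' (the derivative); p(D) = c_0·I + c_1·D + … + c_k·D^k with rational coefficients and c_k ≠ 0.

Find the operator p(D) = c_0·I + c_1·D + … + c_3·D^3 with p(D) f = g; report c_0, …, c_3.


p(D) = I + (3/2)·D + D^2 + 2·D^3, i.e. c_0 = 1, c_1 = 3/2, c_2 = 1, c_3 = 2

D^0 f = -x^4 - (5/2)x^3 - (9/2)x^2 - (5/4)x
D^1 f = -4x^3 - (15/2)x^2 - 9x - 5/4
D^2 f = -12x^2 - 15x - 9
D^3 f = -24x - 15
matching coefficients of g against c_0 f + c_1 Df + … from the top degree down determines the c_i
solution: c_0 = 1, c_1 = 3/2, c_2 = 1, c_3 = 2


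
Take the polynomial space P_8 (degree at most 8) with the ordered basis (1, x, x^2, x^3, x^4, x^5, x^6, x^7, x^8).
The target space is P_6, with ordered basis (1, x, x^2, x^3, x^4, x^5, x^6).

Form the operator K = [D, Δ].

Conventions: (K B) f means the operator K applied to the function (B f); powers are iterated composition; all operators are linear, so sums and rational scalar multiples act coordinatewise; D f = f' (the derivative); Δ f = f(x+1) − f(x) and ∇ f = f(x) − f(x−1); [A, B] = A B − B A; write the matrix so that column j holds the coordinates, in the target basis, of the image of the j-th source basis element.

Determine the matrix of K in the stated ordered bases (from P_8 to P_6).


the matrix is [[0, 0, 0, 0, 0, 0, 0, 0, 0]; [0, 0, 0, 0, 0, 0, 0, 0, 0]; [0, 0, 0, 0, 0, 0, 0, 0, 0]; [0, 0, 0, 0, 0, 0, 0, 0, 0]; [0, 0, 0, 0, 0, 0, 0, 0, 0]; [0, 0, 0, 0, 0, 0, 0, 0, 0]; [0, 0, 0, 0, 0, 0, 0, 0, 0]] (rows listed top to bottom)

image of 1: 0
image of x: 0
image of x^2: 0
image of x^3: 0
image of x^4: 0
image of x^5: 0
image of x^6: 0
image of x^7: 0
image of x^8: 0
each image's coordinates form column j of the matrix


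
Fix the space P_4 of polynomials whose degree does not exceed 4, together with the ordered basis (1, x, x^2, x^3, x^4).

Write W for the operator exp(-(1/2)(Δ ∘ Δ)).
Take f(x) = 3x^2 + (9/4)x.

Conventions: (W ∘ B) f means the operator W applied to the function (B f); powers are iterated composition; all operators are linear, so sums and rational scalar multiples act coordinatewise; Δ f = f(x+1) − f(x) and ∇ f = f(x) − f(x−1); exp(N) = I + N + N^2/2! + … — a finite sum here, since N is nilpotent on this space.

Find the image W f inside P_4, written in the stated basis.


the image equals g(x) = 3x^2 + (9/4)x - 3

order-1 term: -3
the series for exp(-(1/2)(Δ ∘ Δ)) f terminates at order 1
exp(-(1/2)(Δ ∘ Δ)) f = 3x^2 + (9/4)x - 3


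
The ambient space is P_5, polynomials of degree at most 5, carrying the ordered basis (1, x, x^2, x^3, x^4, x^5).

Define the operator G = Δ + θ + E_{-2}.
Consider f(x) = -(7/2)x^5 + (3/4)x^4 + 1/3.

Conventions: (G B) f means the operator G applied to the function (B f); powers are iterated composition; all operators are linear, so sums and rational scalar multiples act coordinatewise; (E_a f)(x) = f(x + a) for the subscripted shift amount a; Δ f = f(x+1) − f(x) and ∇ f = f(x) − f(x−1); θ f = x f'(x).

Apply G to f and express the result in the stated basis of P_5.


Δ f = -(35/2)x^4 - 32x^3 - (61/2)x^2 - (29/2)x - 11/4
θ f = -(35/2)x^5 + 3x^4
E_{-2} f = -(7/2)x^5 + (143/4)x^4 - 146x^3 + 298x^2 - 304x + 373/3
(Δ + θ + E_{-2}) f = -21x^5 + (85/4)x^4 - 178x^3 + (535/2)x^2 - (637/2)x + 1459/12

the result is g(x) = -21x^5 + (85/4)x^4 - 178x^3 + (535/2)x^2 - (637/2)x + 1459/12


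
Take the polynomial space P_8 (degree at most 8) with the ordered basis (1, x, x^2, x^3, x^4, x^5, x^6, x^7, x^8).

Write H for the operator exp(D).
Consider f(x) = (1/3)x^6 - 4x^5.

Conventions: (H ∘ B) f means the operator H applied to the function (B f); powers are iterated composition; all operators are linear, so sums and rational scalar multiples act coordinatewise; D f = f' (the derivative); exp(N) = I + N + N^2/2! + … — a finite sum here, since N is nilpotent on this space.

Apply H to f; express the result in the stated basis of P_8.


order-1 term: 2x^5 - 20x^4
order-2 term: 5x^4 - 40x^3
order-3 term: (20/3)x^3 - 40x^2
order-4 term: 5x^2 - 20x
order-5 term: 2x - 4
order-6 term: 1/3
the series for exp(D) f terminates at order 6
exp(D) f = (1/3)x^6 - 2x^5 - 15x^4 - (100/3)x^3 - 35x^2 - 18x - 11/3

the result is g(x) = (1/3)x^6 - 2x^5 - 15x^4 - (100/3)x^3 - 35x^2 - 18x - 11/3


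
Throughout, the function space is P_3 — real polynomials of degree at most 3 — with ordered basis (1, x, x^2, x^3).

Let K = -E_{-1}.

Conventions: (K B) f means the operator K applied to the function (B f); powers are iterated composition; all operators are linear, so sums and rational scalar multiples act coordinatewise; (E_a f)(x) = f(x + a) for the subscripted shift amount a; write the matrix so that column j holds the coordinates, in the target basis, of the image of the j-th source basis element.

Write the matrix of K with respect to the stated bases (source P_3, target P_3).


the matrix is [[-1, 1, -1, 1]; [0, -1, 2, -3]; [0, 0, -1, 3]; [0, 0, 0, -1]] (rows listed top to bottom)

image of 1: -1
image of x: -x + 1
image of x^2: -x^2 + 2x - 1
image of x^3: -x^3 + 3x^2 - 3x + 1
each image's coordinates form column j of the matrix


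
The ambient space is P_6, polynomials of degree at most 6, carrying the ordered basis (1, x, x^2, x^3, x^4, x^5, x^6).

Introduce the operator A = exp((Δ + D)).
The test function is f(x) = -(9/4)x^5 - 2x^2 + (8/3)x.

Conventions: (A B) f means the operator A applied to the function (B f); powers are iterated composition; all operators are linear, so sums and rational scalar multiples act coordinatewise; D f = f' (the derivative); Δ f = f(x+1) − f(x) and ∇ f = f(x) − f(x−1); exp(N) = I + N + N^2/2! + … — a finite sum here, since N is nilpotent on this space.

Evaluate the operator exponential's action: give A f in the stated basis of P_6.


order-1 term: -(45/2)x^4 - (45/2)x^3 - (45/2)x^2 - (77/4)x + 13/12
order-2 term: -90x^3 - 135x^2 - (495/4)x - 53
order-3 term: -180x^2 - 270x - 315/2
order-4 term: -180x - 180
order-5 term: -72
the series for exp((Δ + D)) f terminates at order 5
exp((Δ + D)) f = -(9/4)x^5 - (45/2)x^4 - (225/2)x^3 - (679/2)x^2 - (1771/3)x - 5537/12

g(x) = -(9/4)x^5 - (45/2)x^4 - (225/2)x^3 - (679/2)x^2 - (1771/3)x - 5537/12


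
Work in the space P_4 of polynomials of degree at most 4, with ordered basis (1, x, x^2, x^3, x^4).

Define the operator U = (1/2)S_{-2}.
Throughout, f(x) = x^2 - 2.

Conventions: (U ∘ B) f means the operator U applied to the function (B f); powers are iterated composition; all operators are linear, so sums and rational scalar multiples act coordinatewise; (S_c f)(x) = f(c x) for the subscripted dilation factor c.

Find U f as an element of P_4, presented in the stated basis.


S_{-2} f = 4x^2 - 2
((1/2)S_{-2}) f = 2x^2 - 1

the result is g(x) = 2x^2 - 1


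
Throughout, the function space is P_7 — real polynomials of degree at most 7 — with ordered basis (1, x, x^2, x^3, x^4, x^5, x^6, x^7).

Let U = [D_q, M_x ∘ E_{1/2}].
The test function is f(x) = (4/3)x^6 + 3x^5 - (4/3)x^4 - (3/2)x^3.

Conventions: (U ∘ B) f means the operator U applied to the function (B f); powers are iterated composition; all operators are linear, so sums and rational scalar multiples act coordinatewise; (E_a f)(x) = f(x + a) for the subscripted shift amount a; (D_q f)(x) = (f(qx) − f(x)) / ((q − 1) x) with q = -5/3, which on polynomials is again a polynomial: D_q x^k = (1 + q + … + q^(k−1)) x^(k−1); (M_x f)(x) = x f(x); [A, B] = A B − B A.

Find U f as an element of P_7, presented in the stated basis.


g(x) = (62500/2187)x^6 - (31849/729)x^5 + (71497/1458)x^4 - (21344/729)x^3 - (6917/2916)x^2 + (1393/11664)x - 5/32

E_{1/2} f = (4/3)x^6 + 7x^5 + (67/6)x^4 + (20/3)x^3 + (3/4)x^2 - (29/48)x - 5/32
M_x E_{1/2} f = (4/3)x^7 + 7x^6 + (67/6)x^5 + (20/3)x^4 + (3/4)x^3 - (29/48)x^2 - (5/32)x
D_q (M_x ∘ E_{1/2}) f = (40156/2187)x^6 - (13034/243)x^5 + (28207/486)x^4 - (1360/81)x^3 + (19/12)x^2 + (29/72)x - 5/32
D_q f = -(7448/729)x^5 + (421/27)x^4 + (272/81)x^3 - (19/6)x^2
E_{1/2} D_q f = -(7448/729)x^5 - (7253/729)x^4 + (6562/729)x^3 + (9104/729)x^2 + (5767/1458)x + 3305/11664
M_x E_{1/2} D_q f = -(7448/729)x^6 - (7253/729)x^5 + (6562/729)x^4 + (9104/729)x^3 + (5767/1458)x^2 + (3305/11664)x
[D_q, M_x ∘ E_{1/2}] f = (62500/2187)x^6 - (31849/729)x^5 + (71497/1458)x^4 - (21344/729)x^3 - (6917/2916)x^2 + (1393/11664)x - 5/32


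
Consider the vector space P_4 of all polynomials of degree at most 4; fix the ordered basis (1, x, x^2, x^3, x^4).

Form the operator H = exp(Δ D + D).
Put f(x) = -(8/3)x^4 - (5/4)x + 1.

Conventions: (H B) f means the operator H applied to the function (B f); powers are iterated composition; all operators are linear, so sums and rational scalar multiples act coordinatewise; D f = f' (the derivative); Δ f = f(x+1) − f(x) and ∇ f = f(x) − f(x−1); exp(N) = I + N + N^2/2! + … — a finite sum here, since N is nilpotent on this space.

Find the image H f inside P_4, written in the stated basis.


order-1 term: -(32/3)x^3 - 32x^2 - 32x - 143/12
order-2 term: -16x^2 - 64x - 64
order-3 term: -(32/3)x - 32
order-4 term: -8/3
the series for exp(Δ D + D) f terminates at order 4
exp(Δ D + D) f = -(8/3)x^4 - (32/3)x^3 - 48x^2 - (1295/12)x - 1315/12

the image equals g(x) = -(8/3)x^4 - (32/3)x^3 - 48x^2 - (1295/12)x - 1315/12


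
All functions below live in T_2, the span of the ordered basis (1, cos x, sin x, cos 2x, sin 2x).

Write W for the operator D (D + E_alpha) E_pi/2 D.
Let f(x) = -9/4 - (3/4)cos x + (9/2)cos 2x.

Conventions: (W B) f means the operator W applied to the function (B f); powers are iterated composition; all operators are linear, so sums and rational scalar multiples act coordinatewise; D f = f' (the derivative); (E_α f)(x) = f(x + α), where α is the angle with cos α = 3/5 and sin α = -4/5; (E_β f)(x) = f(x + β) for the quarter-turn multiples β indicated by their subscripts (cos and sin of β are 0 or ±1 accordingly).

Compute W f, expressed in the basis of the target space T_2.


the image equals g(x) = -(3/20)cos x - (9/20)sin x - (126/25)cos 2x - (468/25)sin 2x

D f = (3/4)sin x - 9sin 2x
E_pi/2 D f = (3/4)cos x + 9sin 2x
D (E_pi/2 D) f = -(3/4)sin x + 18cos 2x
E_alpha (E_pi/2 D) f = (9/20)cos x + (3/5)sin x - (216/25)cos 2x - (63/25)sin 2x
(D + E_alpha) (E_pi/2 D) f = (9/20)cos x - (3/20)sin x + (234/25)cos 2x - (63/25)sin 2x
D (D + E_alpha) (E_pi/2 D) f = -(3/20)cos x - (9/20)sin x - (126/25)cos 2x - (468/25)sin 2x


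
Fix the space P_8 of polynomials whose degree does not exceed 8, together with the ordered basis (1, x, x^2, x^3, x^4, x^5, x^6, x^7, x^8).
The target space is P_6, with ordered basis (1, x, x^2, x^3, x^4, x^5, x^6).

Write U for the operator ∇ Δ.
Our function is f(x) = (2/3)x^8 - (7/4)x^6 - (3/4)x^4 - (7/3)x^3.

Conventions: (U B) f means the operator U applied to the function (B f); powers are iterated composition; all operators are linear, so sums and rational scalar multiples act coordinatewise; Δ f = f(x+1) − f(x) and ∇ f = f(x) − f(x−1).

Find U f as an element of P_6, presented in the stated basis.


the result is g(x) = (112/3)x^6 + (245/6)x^4 - (145/6)x^2 - 14x - 11/3

Δ f = (16/3)x^7 + (56/3)x^6 + (161/6)x^5 + (245/12)x^4 - (2/3)x^3 - (229/12)x^2 - (91/6)x - 25/6
∇ Δ f = (112/3)x^6 + (245/6)x^4 - (145/6)x^2 - 14x - 11/3


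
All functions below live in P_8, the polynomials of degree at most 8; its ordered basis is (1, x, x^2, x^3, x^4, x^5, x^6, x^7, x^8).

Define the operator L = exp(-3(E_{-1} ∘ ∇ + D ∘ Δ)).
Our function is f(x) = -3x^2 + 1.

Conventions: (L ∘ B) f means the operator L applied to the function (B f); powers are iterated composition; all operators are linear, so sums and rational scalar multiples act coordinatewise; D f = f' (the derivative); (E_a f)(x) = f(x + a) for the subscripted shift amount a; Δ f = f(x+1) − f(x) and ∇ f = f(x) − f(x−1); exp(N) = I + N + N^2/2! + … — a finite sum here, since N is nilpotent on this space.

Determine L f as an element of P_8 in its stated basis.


g(x) = -3x^2 + 18x - 35

order-1 term: 18x - 9
order-2 term: -27
the series for exp(-3(E_{-1} ∘ ∇ + D ∘ Δ)) f terminates at order 2
exp(-3(E_{-1} ∘ ∇ + D ∘ Δ)) f = -3x^2 + 18x - 35


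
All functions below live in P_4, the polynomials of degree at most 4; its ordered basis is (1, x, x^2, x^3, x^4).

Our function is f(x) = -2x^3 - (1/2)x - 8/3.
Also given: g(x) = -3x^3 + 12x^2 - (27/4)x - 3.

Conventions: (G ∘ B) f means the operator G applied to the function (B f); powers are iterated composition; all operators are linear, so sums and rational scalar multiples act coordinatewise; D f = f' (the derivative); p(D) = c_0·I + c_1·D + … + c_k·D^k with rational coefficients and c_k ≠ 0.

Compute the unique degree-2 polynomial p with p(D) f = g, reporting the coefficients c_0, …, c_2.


D^0 f = -2x^3 - (1/2)x - 8/3
D^1 f = -6x^2 - 1/2
D^2 f = -12x
matching coefficients of g against c_0 f + c_1 Df + … from the top degree down determines the c_i
solution: c_0 = 3/2, c_1 = -2, c_2 = 1/2

p(D) = (3/2)·I − 2·D + (1/2)·D^2, i.e. c_0 = 3/2, c_1 = -2, c_2 = 1/2


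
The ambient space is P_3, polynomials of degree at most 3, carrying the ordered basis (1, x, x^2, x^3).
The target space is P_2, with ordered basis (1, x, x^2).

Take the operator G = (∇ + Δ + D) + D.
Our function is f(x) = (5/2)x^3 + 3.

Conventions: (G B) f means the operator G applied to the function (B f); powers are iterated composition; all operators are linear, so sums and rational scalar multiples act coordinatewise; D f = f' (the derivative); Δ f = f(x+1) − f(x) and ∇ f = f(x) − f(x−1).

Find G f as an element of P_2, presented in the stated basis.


g(x) = 30x^2 + 5

∇ f = (15/2)x^2 - (15/2)x + 5/2
Δ f = (15/2)x^2 + (15/2)x + 5/2
D f = (15/2)x^2
(∇ + Δ + D) f = (45/2)x^2 + 5
D f = (15/2)x^2
((∇ + Δ + D) + D) f = 30x^2 + 5


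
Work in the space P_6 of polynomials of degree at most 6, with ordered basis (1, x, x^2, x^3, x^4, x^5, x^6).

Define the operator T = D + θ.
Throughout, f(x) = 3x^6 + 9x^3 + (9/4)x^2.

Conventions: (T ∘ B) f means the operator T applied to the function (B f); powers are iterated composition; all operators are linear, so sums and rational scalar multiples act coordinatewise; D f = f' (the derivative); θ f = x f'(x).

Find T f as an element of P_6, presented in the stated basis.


D f = 18x^5 + 27x^2 + (9/2)x
θ f = 18x^6 + 27x^3 + (9/2)x^2
(D + θ) f = 18x^6 + 18x^5 + 27x^3 + (63/2)x^2 + (9/2)x

the result is g(x) = 18x^6 + 18x^5 + 27x^3 + (63/2)x^2 + (9/2)x


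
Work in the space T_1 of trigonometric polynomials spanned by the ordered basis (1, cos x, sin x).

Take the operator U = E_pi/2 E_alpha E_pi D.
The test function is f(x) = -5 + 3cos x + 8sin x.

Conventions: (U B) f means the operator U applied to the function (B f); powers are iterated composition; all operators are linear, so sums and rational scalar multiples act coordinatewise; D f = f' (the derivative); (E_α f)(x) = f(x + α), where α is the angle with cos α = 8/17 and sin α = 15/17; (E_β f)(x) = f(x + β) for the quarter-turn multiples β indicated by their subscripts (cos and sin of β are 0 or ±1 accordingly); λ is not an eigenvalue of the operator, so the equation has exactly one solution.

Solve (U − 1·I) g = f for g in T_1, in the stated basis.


write g with unknown coordinates in the stated basis and equate coefficients in (U − 1·I) g = f
solving from the highest basis element down gives g = 5 - (49/6)cos x - (3/2)sin x
check: U g = -(31/6)cos x + (13/2)sin x
so U g − 1·g = -5 + 3cos x + 8sin x = f ✓

g(x) = 5 - (49/6)cos x - (3/2)sin x


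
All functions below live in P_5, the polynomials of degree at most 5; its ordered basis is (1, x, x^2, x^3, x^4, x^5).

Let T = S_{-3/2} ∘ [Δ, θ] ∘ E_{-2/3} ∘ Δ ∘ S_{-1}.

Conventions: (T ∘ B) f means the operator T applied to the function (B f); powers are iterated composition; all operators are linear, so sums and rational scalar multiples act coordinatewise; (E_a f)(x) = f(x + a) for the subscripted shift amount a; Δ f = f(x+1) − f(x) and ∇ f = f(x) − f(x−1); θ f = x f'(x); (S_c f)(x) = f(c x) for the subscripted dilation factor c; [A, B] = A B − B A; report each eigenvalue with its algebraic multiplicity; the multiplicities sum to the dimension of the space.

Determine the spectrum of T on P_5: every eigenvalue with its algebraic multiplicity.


image of 1: 0
image of x: 0
image of x^2: 2
image of x^3: 9x - 5
image of x^4: 27x^2 - 30x + 28/3
image of x^5: (135/2)x^3 - (225/2)x^2 + 70x - 425/27
the matrix is upper triangular; its diagonal is (0, 0, 0, 0, 0, 0)
for a triangular matrix the eigenvalues are the diagonal entries, with algebraic multiplicity their repetition count

λ = 0 (multiplicity 6)


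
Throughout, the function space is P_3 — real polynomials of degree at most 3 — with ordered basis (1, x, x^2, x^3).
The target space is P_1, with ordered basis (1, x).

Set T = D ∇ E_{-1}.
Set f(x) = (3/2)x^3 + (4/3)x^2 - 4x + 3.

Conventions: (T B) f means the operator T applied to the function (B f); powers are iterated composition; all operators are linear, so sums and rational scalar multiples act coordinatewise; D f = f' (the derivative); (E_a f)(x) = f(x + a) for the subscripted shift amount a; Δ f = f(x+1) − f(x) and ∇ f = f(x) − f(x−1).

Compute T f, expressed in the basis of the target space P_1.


the result is g(x) = 9x - 65/6

E_{-1} f = (3/2)x^3 - (19/6)x^2 - (13/6)x + 41/6
∇ E_{-1} f = (9/2)x^2 - (65/6)x + 5/2
D ∇ E_{-1} f = 9x - 65/6
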